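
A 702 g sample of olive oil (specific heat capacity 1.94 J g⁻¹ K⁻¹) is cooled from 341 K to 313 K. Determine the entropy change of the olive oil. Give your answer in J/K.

ΔS = ∫dQ_rev/T = m c ln(T₂/T₁) = 702 × 1.94 × ln(313/341) = -117 J/K.

ΔS = -117 J/K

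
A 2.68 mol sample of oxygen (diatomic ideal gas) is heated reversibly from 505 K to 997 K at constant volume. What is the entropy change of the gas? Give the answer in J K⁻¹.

ΔS = 37.9 J/K

At constant volume, ΔS = nC_V ln(T₂/T₁) with C_V = 5R/2 = 20.79 J mol⁻¹ K⁻¹.
ΔS = 2.68 × 20.79 × ln(997/505) = 37.9 J/K.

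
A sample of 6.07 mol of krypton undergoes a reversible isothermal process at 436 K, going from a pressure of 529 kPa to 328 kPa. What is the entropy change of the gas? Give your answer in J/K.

For an isothermal ideal gas ΔS_gas = nR ln(P₁/P₂) = 6.07 × 8.314 × ln(529/328) = 24.1 J/K.

ΔS_gas = 24.1 J/K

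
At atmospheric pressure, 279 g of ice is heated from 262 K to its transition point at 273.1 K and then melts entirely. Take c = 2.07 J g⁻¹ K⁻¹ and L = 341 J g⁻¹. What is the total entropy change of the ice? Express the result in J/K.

ΔS = 372 J/K

Warming step: ΔS₁ = m c ln(T_tr/T_i) = 279 × 2.07 × ln(273.1/262) = 23.96 J/K.
Phase change: ΔS₂ = +mL/T_tr = 279 × 341 / 273.1 = 348.4 J/K.
ΔS_total = (23.96) + (348.4) = 372 J/K.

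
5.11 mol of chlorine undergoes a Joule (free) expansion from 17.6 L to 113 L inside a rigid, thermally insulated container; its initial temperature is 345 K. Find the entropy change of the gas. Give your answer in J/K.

No heat is exchanged and no work is done, so the ideal-gas temperature stays constant.
Entropy is a state function; using a reversible isothermal path, ΔS_gas = nR ln(V₂/V₁) = 5.11 × 8.314 × ln(113/17.6) = 79 J/K.

ΔS_gas = 79 J/K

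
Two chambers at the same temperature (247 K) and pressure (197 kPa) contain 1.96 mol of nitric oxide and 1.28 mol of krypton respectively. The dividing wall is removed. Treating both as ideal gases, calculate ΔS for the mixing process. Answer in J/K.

ΔS_mix = 18.1 J/K

Mole fractions: x_A = 1.96/3.24 = 0.605, x_B = 0.395.
ΔS_mix = −R(n_A ln x_A + n_B ln x_B) = −8.314 × (1.96 ln 0.605 + 1.28 ln 0.395) = 18.1 J/K.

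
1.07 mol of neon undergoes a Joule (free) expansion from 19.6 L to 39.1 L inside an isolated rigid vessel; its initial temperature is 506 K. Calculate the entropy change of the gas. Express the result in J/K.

ΔS_gas = 6.14 J/K

For an ideal gas in free expansion Q = 0 and W = 0, so T is unchanged.
Entropy is a state function; using a reversible isothermal path, ΔS_gas = nR ln(V₂/V₁) = 1.07 × 8.314 × ln(39.1/19.6) = 6.14 J/K.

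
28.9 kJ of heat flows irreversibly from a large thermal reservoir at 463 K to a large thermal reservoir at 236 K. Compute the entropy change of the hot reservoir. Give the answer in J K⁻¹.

The hot reservoir loses heat Q, so ΔS_hot = −Q/T_H = −28900/463 = -62.4 J/K.

ΔS_hot = -62.4 J/K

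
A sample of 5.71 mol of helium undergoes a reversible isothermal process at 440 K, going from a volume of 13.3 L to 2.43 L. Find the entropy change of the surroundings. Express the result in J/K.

For an isothermal ideal gas ΔS_gas = nR ln(V₂/V₁) = 5.71 × 8.314 × ln(2.43/13.3) = -80.7 J/K.
The process is reversible, so ΔS_surr = −ΔS_gas = 80.7 J/K and ΔS_universe = 0.

ΔS_surr = 80.7 J/K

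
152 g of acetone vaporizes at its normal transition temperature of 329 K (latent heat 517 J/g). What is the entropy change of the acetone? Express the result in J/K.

ΔS = 239 J/K

Heat absorbed by the substance: Q = mL = 152 × 517 = 78584 J.
At constant T, ΔS = Q_rev/T = 78584 / 329 = 239 J/K.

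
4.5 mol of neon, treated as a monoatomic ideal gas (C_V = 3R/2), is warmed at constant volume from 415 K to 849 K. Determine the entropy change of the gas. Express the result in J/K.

ΔS = 40.2 J/K

At constant volume, ΔS = nC_V ln(T₂/T₁) with C_V = 3R/2 = 12.47 J mol⁻¹ K⁻¹.
ΔS = 4.5 × 12.47 × ln(849/415) = 40.2 J/K.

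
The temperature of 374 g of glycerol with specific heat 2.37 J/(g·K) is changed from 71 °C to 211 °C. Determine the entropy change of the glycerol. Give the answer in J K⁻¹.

In kelvin: T₁ = 344.15 K, T₂ = 484.15 K. ΔS = ∫dQ_rev/T = m c ln(T₂/T₁) = 374 × 2.37 × ln(484.15/344.15) = 303 J/K.

ΔS = 303 J/K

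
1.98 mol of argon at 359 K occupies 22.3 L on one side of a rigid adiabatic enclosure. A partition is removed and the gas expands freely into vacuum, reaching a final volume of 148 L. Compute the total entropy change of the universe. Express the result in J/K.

ΔS_universe = 31.2 J/K

For an ideal gas in free expansion Q = 0 and W = 0, so T is unchanged.
Entropy is a state function; using a reversible isothermal path, ΔS_gas = nR ln(V₂/V₁) = 1.98 × 8.314 × ln(148/22.3) = 31.2 J/K.
The insulated surroundings exchange no heat, so ΔS_surr = 0 and ΔS_universe = ΔS_gas.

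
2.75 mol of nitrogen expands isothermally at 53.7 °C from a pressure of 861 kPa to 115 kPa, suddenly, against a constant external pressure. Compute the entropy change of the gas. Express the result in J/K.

Entropy is a state function, so ΔS_gas depends only on the end states.
For an isothermal ideal gas ΔS_gas = nR ln(P₁/P₂) = 2.75 × 8.314 × ln(861/115) = 46 J/K.

ΔS_gas = 46 J/K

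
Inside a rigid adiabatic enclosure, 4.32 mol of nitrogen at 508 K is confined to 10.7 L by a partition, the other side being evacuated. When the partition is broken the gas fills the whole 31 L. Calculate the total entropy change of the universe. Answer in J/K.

ΔS_universe = 38.2 J/K

For an ideal gas in free expansion Q = 0 and W = 0, so T is unchanged.
Entropy is a state function; using a reversible isothermal path, ΔS_gas = nR ln(V₂/V₁) = 4.32 × 8.314 × ln(31/10.7) = 38.2 J/K.
The insulated surroundings exchange no heat, so ΔS_surr = 0 and ΔS_universe = ΔS_gas.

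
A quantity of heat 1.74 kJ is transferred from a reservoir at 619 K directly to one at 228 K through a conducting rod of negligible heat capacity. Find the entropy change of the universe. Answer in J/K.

ΔS_total = 4.82 J/K

ΔS_hot = −Q/T_H = −1740/619 = -2.811 J/K and ΔS_cold = +Q/T_C = 1740/228 = 7.632 J/K.
ΔS_total = -2.811 + 7.632 = 4.82 J/K, positive as the second law requires.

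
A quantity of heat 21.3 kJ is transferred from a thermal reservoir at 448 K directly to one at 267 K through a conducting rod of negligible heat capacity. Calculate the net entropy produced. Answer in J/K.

ΔS_hot = −Q/T_H = −21300/448 = -47.54 J/K and ΔS_cold = +Q/T_C = 21300/267 = 79.78 J/K.
ΔS_total = -47.54 + 79.78 = 32.2 J/K, positive as the second law requires.

ΔS_total = 32.2 J/K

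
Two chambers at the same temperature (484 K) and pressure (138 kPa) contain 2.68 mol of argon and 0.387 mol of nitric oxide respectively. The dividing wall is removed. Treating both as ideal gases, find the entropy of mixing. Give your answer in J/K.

Mole fractions: x_A = 2.68/3.07 = 0.874, x_B = 0.126.
ΔS_mix = −R(n_A ln x_A + n_B ln x_B) = −8.314 × (2.68 ln 0.874 + 0.387 ln 0.126) = 9.67 J/K.

ΔS_mix = 9.67 J/K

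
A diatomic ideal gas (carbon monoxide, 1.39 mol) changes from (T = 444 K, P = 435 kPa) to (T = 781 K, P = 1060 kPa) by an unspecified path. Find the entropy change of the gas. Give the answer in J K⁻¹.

ΔS = nC_p ln(T₂/T₁) − nR ln(P₂/P₁), with C_p = 7R/2 = 29.1 J mol⁻¹ K⁻¹ for a diatomic ideal gas.
ΔS = 1.39 × [29.1 × ln(781/444) − 8.314 × ln(1060/435)] = 12.5 J/K.

ΔS = 12.5 J/K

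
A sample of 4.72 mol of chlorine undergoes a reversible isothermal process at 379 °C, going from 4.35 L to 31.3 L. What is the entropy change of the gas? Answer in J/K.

ΔS_gas = 77.4 J/K

For an isothermal ideal gas ΔS_gas = nR ln(V₂/V₁) = 4.72 × 8.314 × ln(31.3/4.35) = 77.4 J/K.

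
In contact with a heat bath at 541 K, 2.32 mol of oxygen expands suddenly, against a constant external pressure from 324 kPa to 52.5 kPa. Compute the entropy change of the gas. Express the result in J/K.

Entropy is a state function, so ΔS_gas depends only on the end states.
For an isothermal ideal gas ΔS_gas = nR ln(P₁/P₂) = 2.32 × 8.314 × ln(324/52.5) = 35.1 J/K.

ΔS_gas = 35.1 J/K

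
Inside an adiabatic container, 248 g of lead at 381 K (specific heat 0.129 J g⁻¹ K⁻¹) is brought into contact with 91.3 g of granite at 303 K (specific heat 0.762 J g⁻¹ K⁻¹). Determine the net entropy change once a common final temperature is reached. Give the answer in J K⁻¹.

ΔS_total = 0.59 J/K

Energy balance: T_f = (m₁c₁T₁ + m₂c₂T₂)/(m₁c₁ + m₂c₂) = 327.57 K.
ΔS₁ = m₁c₁ ln(T_f/T₁) = 31.992 × ln(327.57/381) = -4.834 J/K.
ΔS₂ = m₂c₂ ln(T_f/T₂) = 69.5706 × ln(327.57/303) = 5.424 J/K.
ΔS_total = -4.834 + 5.424 = 0.59 J/K.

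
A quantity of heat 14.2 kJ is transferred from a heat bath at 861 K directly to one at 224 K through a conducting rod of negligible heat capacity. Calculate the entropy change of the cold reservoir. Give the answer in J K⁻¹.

ΔS_cold = 63.4 J/K

The cold reservoir gains heat Q, so ΔS_cold = +Q/T_C = 14200/224 = 63.4 J/K.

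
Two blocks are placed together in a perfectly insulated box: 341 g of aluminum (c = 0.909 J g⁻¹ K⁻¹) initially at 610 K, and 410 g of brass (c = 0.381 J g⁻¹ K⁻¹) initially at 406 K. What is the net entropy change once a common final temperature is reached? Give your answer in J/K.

Energy balance: T_f = (m₁c₁T₁ + m₂c₂T₂)/(m₁c₁ + m₂c₂) = 541.64 K.
ΔS₁ = m₁c₁ ln(T_f/T₁) = 309.969 × ln(541.64/610) = -36.84 J/K.
ΔS₂ = m₂c₂ ln(T_f/T₂) = 156.21 × ln(541.64/406) = 45.03 J/K.
ΔS_total = -36.84 + 45.03 = 8.19 J/K.

ΔS_total = 8.19 J/K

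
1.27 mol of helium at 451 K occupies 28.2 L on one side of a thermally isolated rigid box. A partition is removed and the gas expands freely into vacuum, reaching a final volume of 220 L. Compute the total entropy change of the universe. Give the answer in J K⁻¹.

ΔS_universe = 21.7 J/K

No heat is exchanged and no work is done, so the ideal-gas temperature stays constant.
Entropy is a state function; using a reversible isothermal path, ΔS_gas = nR ln(V₂/V₁) = 1.27 × 8.314 × ln(220/28.2) = 21.7 J/K.
The insulated surroundings exchange no heat, so ΔS_surr = 0 and ΔS_universe = ΔS_gas.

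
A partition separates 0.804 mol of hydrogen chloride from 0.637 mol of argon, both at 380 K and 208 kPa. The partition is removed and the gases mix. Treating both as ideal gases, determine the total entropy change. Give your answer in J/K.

ΔS_mix = 8.22 J/K

Mole fractions: x_A = 0.804/1.44 = 0.558, x_B = 0.442.
ΔS_mix = −R(n_A ln x_A + n_B ln x_B) = −8.314 × (0.804 ln 0.558 + 0.637 ln 0.442) = 8.22 J/K.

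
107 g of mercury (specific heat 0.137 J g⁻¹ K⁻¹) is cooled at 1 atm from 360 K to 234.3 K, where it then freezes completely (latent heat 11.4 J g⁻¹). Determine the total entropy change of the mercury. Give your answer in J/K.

Cooling step: ΔS₁ = m c ln(T_tr/T_i) = 107 × 0.137 × ln(234.3/360) = -6.296 J/K.
Phase change: ΔS₂ = −mL/T_tr = −107 × 11.4 / 234.3 = -5.206 J/K.
ΔS_total = (-6.296) + (-5.206) = -11.5 J/K.

ΔS = -11.5 J/K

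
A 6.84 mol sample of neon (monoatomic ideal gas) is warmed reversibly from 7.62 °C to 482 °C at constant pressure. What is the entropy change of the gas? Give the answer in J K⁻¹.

In kelvin: T₁ = 280.77 K, T₂ = 755.15 K. At constant pressure, ΔS = nC_p ln(T₂/T₁) with C_p = 5R/2 = 20.79 J mol⁻¹ K⁻¹.
ΔS = 6.84 × 20.79 × ln(755.15/280.77) = 141 J/K.

ΔS = 141 J/K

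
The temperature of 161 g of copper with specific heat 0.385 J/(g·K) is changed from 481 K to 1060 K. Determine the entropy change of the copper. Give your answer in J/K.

ΔS = ∫dQ_rev/T = m c ln(T₂/T₁) = 161 × 0.385 × ln(1060/481) = 49 J/K.

ΔS = 49 J/K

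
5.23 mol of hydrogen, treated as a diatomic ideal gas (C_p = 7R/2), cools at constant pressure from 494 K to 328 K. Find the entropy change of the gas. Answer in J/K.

At constant pressure, ΔS = nC_p ln(T₂/T₁) with C_p = 7R/2 = 29.1 J mol⁻¹ K⁻¹.
ΔS = 5.23 × 29.1 × ln(328/494) = -62.3 J/K.

ΔS = -62.3 J/K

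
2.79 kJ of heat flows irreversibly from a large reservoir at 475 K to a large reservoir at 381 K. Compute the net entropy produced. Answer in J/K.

ΔS_hot = −Q/T_H = −2790/475 = -5.874 J/K and ΔS_cold = +Q/T_C = 2790/381 = 7.323 J/K.
ΔS_total = -5.874 + 7.323 = 1.45 J/K, positive as the second law requires.

ΔS_total = 1.45 J/K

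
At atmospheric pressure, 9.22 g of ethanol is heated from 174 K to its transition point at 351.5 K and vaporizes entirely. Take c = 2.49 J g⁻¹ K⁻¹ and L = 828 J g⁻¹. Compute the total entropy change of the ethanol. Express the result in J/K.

Warming step: ΔS₁ = m c ln(T_tr/T_i) = 9.22 × 2.49 × ln(351.5/174) = 16.14 J/K.
Phase change: ΔS₂ = +mL/T_tr = 9.22 × 828 / 351.5 = 21.72 J/K.
ΔS_total = (16.14) + (21.72) = 37.9 J/K.

ΔS = 37.9 J/K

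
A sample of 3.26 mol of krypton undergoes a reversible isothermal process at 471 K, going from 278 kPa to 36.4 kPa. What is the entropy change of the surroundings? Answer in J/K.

ΔS_surr = -55.1 J/K

For an isothermal ideal gas ΔS_gas = nR ln(P₁/P₂) = 3.26 × 8.314 × ln(278/36.4) = 55.1 J/K.
The process is reversible, so ΔS_surr = −ΔS_gas = -55.1 J/K and ΔS_universe = 0.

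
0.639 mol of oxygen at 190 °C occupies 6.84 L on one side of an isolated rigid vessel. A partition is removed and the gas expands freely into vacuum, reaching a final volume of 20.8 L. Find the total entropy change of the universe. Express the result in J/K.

For an ideal gas in free expansion Q = 0 and W = 0, so T is unchanged.
Entropy is a state function; using a reversible isothermal path, ΔS_gas = nR ln(V₂/V₁) = 0.639 × 8.314 × ln(20.8/6.84) = 5.91 J/K.
The insulated surroundings exchange no heat, so ΔS_surr = 0 and ΔS_universe = ΔS_gas.

ΔS_universe = 5.91 J/K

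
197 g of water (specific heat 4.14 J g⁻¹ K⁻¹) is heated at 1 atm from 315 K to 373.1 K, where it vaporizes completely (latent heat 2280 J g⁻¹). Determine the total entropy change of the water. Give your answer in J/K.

ΔS = 1340 J/K

Warming step: ΔS₁ = m c ln(T_tr/T_i) = 197 × 4.14 × ln(373.1/315) = 138.1 J/K.
Phase change: ΔS₂ = +mL/T_tr = 197 × 2280 / 373.1 = 1204 J/K.
ΔS_total = (138.1) + (1204) = 1340 J/K.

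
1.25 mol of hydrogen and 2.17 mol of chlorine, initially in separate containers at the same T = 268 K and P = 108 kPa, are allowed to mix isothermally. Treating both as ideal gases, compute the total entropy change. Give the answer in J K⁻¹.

ΔS_mix = 18.7 J/K

Mole fractions: x_A = 1.25/3.42 = 0.365, x_B = 0.635.
ΔS_mix = −R(n_A ln x_A + n_B ln x_B) = −8.314 × (1.25 ln 0.365 + 2.17 ln 0.635) = 18.7 J/K.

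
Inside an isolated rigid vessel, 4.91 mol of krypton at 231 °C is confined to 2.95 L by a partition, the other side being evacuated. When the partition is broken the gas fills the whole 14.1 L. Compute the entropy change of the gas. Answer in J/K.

ΔS_gas = 63.9 J/K

No heat is exchanged and no work is done, so the ideal-gas temperature stays constant.
Entropy is a state function; using a reversible isothermal path, ΔS_gas = nR ln(V₂/V₁) = 4.91 × 8.314 × ln(14.1/2.95) = 63.9 J/K.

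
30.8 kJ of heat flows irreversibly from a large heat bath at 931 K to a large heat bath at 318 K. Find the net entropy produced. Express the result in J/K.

ΔS_hot = −Q/T_H = −30800/931 = -33.08 J/K and ΔS_cold = +Q/T_C = 30800/318 = 96.86 J/K.
ΔS_total = -33.08 + 96.86 = 63.8 J/K, positive as the second law requires.

ΔS_total = 63.8 J/K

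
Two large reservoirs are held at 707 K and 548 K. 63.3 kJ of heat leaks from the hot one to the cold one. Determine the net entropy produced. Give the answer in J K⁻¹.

ΔS_total = 26 J/K

ΔS_hot = −Q/T_H = −63300/707 = -89.53 J/K and ΔS_cold = +Q/T_C = 63300/548 = 115.5 J/K.
ΔS_total = -89.53 + 115.5 = 26 J/K, positive as the second law requires.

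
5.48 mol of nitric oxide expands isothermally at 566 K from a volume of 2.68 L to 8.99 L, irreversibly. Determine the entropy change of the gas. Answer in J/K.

Entropy is a state function, so ΔS_gas depends only on the end states.
For an isothermal ideal gas ΔS_gas = nR ln(V₂/V₁) = 5.48 × 8.314 × ln(8.99/2.68) = 55.1 J/K.

ΔS_gas = 55.1 J/K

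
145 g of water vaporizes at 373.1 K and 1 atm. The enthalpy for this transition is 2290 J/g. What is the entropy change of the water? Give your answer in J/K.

ΔS = 890 J/K

Heat absorbed by the substance: Q = mL = 145 × 2290 = 332050 J.
At constant T, ΔS = Q_rev/T = 332050 / 373.1 = 890 J/K.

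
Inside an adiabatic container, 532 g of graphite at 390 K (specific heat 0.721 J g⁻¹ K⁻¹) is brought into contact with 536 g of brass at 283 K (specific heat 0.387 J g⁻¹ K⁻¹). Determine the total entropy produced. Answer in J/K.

Energy balance: T_f = (m₁c₁T₁ + m₂c₂T₂)/(m₁c₁ + m₂c₂) = 352.44 K.
ΔS₁ = m₁c₁ ln(T_f/T₁) = 383.572 × ln(352.44/390) = -38.84 J/K.
ΔS₂ = m₂c₂ ln(T_f/T₂) = 207.432 × ln(352.44/283) = 45.52 J/K.
ΔS_total = -38.84 + 45.52 = 6.68 J/K.

ΔS_total = 6.68 J/K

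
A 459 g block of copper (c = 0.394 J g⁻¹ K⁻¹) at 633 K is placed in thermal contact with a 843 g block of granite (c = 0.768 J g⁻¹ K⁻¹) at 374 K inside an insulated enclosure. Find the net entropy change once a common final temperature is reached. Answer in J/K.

Energy balance: T_f = (m₁c₁T₁ + m₂c₂T₂)/(m₁c₁ + m₂c₂) = 430.55 K.
ΔS₁ = m₁c₁ ln(T_f/T₁) = 180.846 × ln(430.55/633) = -69.7 J/K.
ΔS₂ = m₂c₂ ln(T_f/T₂) = 647.424 × ln(430.55/374) = 91.16 J/K.
ΔS_total = -69.7 + 91.16 = 21.5 J/K.

ΔS_total = 21.5 J/K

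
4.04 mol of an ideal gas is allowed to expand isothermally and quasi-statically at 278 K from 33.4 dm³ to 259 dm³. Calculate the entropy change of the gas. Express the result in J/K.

For an isothermal ideal gas ΔS_gas = nR ln(V₂/V₁) = 4.04 × 8.314 × ln(259/33.4) = 68.8 J/K.

ΔS_gas = 68.8 J/K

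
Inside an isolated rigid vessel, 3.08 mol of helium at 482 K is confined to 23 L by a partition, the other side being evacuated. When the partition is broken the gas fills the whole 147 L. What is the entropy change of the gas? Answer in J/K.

No heat is exchanged and no work is done, so the ideal-gas temperature stays constant.
Entropy is a state function; using a reversible isothermal path, ΔS_gas = nR ln(V₂/V₁) = 3.08 × 8.314 × ln(147/23) = 47.5 J/K.

ΔS_gas = 47.5 J/K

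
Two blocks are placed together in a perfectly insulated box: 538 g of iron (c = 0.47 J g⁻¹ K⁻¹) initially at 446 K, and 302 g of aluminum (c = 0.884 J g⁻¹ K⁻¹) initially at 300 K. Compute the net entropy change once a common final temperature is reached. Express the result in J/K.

Energy balance: T_f = (m₁c₁T₁ + m₂c₂T₂)/(m₁c₁ + m₂c₂) = 371.02 K.
ΔS₁ = m₁c₁ ln(T_f/T₁) = 252.86 × ln(371.02/446) = -46.54 J/K.
ΔS₂ = m₂c₂ ln(T_f/T₂) = 266.968 × ln(371.02/300) = 56.72 J/K.
ΔS_total = -46.54 + 56.72 = 10.2 J/K.

ΔS_total = 10.2 J/K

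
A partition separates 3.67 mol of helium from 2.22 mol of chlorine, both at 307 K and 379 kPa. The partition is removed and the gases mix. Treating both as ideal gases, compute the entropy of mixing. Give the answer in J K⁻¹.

ΔS_mix = 32.4 J/K

Mole fractions: x_A = 3.67/5.89 = 0.623, x_B = 0.377.
ΔS_mix = −R(n_A ln x_A + n_B ln x_B) = −8.314 × (3.67 ln 0.623 + 2.22 ln 0.377) = 32.4 J/K.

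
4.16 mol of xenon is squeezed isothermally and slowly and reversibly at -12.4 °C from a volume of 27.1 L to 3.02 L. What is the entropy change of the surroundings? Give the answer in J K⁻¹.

For an isothermal ideal gas ΔS_gas = nR ln(V₂/V₁) = 4.16 × 8.314 × ln(3.02/27.1) = -75.9 J/K.
The process is reversible, so ΔS_surr = −ΔS_gas = 75.9 J/K and ΔS_universe = 0.

ΔS_surr = 75.9 J/K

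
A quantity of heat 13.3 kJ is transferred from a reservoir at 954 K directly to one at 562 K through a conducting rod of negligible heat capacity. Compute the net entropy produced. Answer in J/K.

ΔS_total = 9.72 J/K

ΔS_hot = −Q/T_H = −13300/954 = -13.941 J/K and ΔS_cold = +Q/T_C = 13300/562 = 23.665 J/K.
ΔS_total = -13.941 + 23.665 = 9.72 J/K, positive as the second law requires.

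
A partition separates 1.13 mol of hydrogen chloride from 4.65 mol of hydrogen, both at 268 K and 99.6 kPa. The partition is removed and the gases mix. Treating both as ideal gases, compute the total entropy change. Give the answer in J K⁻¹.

Mole fractions: x_A = 1.13/5.78 = 0.196, x_B = 0.804.
ΔS_mix = −R(n_A ln x_A + n_B ln x_B) = −8.314 × (1.13 ln 0.196 + 4.65 ln 0.804) = 23.7 J/K.

ΔS_mix = 23.7 J/K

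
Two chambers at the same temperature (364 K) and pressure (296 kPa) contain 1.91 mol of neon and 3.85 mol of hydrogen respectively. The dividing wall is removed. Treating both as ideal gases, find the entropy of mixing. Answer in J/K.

Mole fractions: x_A = 1.91/5.76 = 0.332, x_B = 0.668.
ΔS_mix = −R(n_A ln x_A + n_B ln x_B) = −8.314 × (1.91 ln 0.332 + 3.85 ln 0.668) = 30.4 J/K.

ΔS_mix = 30.4 J/K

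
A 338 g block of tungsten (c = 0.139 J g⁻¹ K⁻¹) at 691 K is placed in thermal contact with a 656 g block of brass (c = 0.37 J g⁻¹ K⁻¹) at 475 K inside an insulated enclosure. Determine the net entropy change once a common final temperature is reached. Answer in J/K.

Energy balance: T_f = (m₁c₁T₁ + m₂c₂T₂)/(m₁c₁ + m₂c₂) = 510.03 K.
ΔS₁ = m₁c₁ ln(T_f/T₁) = 46.982 × ln(510.03/691) = -14.27 J/K.
ΔS₂ = m₂c₂ ln(T_f/T₂) = 242.72 × ln(510.03/475) = 17.27 J/K.
ΔS_total = -14.27 + 17.27 = 3 J/K.

ΔS_total = 3 J/K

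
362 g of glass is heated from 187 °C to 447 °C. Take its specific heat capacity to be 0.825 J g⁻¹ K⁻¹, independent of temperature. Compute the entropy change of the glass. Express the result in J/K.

In kelvin: T₁ = 460.15 K, T₂ = 720.15 K. ΔS = ∫dQ_rev/T = m c ln(T₂/T₁) = 362 × 0.825 × ln(720.15/460.15) = 134 J/K.

ΔS = 134 J/K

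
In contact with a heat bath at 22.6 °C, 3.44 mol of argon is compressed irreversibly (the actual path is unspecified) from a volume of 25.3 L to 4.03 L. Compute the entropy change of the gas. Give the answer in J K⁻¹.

ΔS_gas = -52.5 J/K

Entropy is a state function, so ΔS_gas depends only on the end states.
For an isothermal ideal gas ΔS_gas = nR ln(V₂/V₁) = 3.44 × 8.314 × ln(4.03/25.3) = -52.5 J/K.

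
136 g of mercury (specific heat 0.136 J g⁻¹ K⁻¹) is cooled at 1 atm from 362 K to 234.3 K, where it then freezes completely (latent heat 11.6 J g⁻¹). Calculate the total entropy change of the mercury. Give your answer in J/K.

Cooling step: ΔS₁ = m c ln(T_tr/T_i) = 136 × 0.136 × ln(234.3/362) = -8.047 J/K.
Phase change: ΔS₂ = −mL/T_tr = −136 × 11.6 / 234.3 = -6.733 J/K.
ΔS_total = (-8.047) + (-6.733) = -14.8 J/K.

ΔS = -14.8 J/K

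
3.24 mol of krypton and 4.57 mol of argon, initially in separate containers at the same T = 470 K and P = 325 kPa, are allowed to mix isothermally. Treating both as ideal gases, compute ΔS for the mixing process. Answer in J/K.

Mole fractions: x_A = 3.24/7.81 = 0.415, x_B = 0.585.
ΔS_mix = −R(n_A ln x_A + n_B ln x_B) = −8.314 × (3.24 ln 0.415 + 4.57 ln 0.585) = 44.1 J/K.

ΔS_mix = 44.1 J/K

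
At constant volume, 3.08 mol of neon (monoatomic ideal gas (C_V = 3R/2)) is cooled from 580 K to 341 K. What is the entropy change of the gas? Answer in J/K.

ΔS = -20.4 J/K

At constant volume, ΔS = nC_V ln(T₂/T₁) with C_V = 3R/2 = 12.47 J mol⁻¹ K⁻¹.
ΔS = 3.08 × 12.47 × ln(341/580) = -20.4 J/K.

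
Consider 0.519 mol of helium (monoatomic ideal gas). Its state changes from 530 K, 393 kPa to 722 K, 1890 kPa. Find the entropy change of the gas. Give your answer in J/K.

ΔS = -3.44 J/K

ΔS = nC_p ln(T₂/T₁) − nR ln(P₂/P₁), with C_p = 5R/2 = 20.79 J mol⁻¹ K⁻¹ for a monoatomic ideal gas.
ΔS = 0.519 × [20.79 × ln(722/530) − 8.314 × ln(1890/393)] = -3.44 J/K.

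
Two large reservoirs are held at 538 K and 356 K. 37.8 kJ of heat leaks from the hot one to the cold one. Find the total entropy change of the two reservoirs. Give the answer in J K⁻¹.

ΔS_total = 35.9 J/K

ΔS_hot = −Q/T_H = −37800/538 = -70.26 J/K and ΔS_cold = +Q/T_C = 37800/356 = 106.2 J/K.
ΔS_total = -70.26 + 106.2 = 35.9 J/K, positive as the second law requires.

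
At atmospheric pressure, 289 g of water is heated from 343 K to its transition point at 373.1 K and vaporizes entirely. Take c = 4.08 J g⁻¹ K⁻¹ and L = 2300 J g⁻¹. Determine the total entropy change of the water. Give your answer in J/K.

Warming step: ΔS₁ = m c ln(T_tr/T_i) = 289 × 4.08 × ln(373.1/343) = 99.18 J/K.
Phase change: ΔS₂ = +mL/T_tr = 289 × 2300 / 373.1 = 1782 J/K.
ΔS_total = (99.18) + (1782) = 1880 J/K.

ΔS = 1880 J/K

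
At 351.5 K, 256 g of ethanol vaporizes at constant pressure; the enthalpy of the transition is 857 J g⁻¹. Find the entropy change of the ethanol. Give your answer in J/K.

ΔS = 624 J/K

Heat absorbed by the substance: Q = mL = 256 × 857 = 219392 J.
At constant T, ΔS = Q_rev/T = 219392 / 351.5 = 624 J/K.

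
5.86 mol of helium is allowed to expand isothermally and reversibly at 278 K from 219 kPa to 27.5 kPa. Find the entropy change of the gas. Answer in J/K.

ΔS_gas = 101 J/K

For an isothermal ideal gas ΔS_gas = nR ln(P₁/P₂) = 5.86 × 8.314 × ln(219/27.5) = 101 J/K.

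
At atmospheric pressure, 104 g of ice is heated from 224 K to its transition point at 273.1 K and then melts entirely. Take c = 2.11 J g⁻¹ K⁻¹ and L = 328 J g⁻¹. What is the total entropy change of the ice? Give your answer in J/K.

ΔS = 168 J/K

Warming step: ΔS₁ = m c ln(T_tr/T_i) = 104 × 2.11 × ln(273.1/224) = 43.49 J/K.
Phase change: ΔS₂ = +mL/T_tr = 104 × 328 / 273.1 = 124.9 J/K.
ΔS_total = (43.49) + (124.9) = 168 J/K.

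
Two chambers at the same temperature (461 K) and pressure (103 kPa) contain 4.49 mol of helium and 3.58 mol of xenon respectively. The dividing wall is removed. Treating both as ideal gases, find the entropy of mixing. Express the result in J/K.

Mole fractions: x_A = 4.49/8.07 = 0.556, x_B = 0.444.
ΔS_mix = −R(n_A ln x_A + n_B ln x_B) = −8.314 × (4.49 ln 0.556 + 3.58 ln 0.444) = 46.1 J/K.

ΔS_mix = 46.1 J/K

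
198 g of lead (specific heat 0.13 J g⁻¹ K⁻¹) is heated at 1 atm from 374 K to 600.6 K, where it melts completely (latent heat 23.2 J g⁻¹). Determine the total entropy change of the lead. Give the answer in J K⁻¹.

Warming step: ΔS₁ = m c ln(T_tr/T_i) = 198 × 0.13 × ln(600.6/374) = 12.19 J/K.
Phase change: ΔS₂ = +mL/T_tr = 198 × 23.2 / 600.6 = 7.648 J/K.
ΔS_total = (12.19) + (7.648) = 19.8 J/K.

ΔS = 19.8 J/K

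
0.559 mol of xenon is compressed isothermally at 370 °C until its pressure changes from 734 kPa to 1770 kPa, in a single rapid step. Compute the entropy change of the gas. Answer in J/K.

ΔS_gas = -4.09 J/K

Entropy is a state function, so ΔS_gas depends only on the end states.
For an isothermal ideal gas ΔS_gas = nR ln(P₁/P₂) = 0.559 × 8.314 × ln(734/1770) = -4.09 J/K.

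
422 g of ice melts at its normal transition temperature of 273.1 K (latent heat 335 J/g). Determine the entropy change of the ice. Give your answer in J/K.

ΔS = 518 J/K

Heat absorbed by the substance: Q = mL = 422 × 335 = 141370 J.
At constant T, ΔS = Q_rev/T = 141370 / 273.1 = 518 J/K.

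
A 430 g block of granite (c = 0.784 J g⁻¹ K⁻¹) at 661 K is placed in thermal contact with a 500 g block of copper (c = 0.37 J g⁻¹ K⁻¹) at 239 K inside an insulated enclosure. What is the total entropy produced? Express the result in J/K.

ΔS_total = 54.3 J/K

Energy balance: T_f = (m₁c₁T₁ + m₂c₂T₂)/(m₁c₁ + m₂c₂) = 511.47 K.
ΔS₁ = m₁c₁ ln(T_f/T₁) = 337.12 × ln(511.47/661) = -86.46 J/K.
ΔS₂ = m₂c₂ ln(T_f/T₂) = 185 × ln(511.47/239) = 140.8 J/K.
ΔS_total = -86.46 + 140.8 = 54.3 J/K.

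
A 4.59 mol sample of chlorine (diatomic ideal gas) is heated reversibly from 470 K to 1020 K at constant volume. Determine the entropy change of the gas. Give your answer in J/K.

ΔS = 73.9 J/K

At constant volume, ΔS = nC_V ln(T₂/T₁) with C_V = 5R/2 = 20.79 J mol⁻¹ K⁻¹.
ΔS = 4.59 × 20.79 × ln(1020/470) = 73.9 J/K.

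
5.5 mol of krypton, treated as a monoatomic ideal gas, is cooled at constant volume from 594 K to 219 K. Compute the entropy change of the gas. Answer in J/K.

At constant volume, ΔS = nC_V ln(T₂/T₁) with C_V = 3R/2 = 12.47 J mol⁻¹ K⁻¹.
ΔS = 5.5 × 12.47 × ln(219/594) = -68.4 J/K.

ΔS = -68.4 J/K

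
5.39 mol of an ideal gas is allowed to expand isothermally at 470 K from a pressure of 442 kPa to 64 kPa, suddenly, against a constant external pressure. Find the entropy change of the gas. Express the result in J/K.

ΔS_gas = 86.6 J/K

Entropy is a state function, so ΔS_gas depends only on the end states.
For an isothermal ideal gas ΔS_gas = nR ln(P₁/P₂) = 5.39 × 8.314 × ln(442/64) = 86.6 J/K.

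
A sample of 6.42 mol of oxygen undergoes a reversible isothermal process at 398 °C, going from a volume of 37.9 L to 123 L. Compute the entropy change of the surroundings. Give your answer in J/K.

ΔS_surr = -62.8 J/K

For an isothermal ideal gas ΔS_gas = nR ln(V₂/V₁) = 6.42 × 8.314 × ln(123/37.9) = 62.8 J/K.
The process is reversible, so ΔS_surr = −ΔS_gas = -62.8 J/K and ΔS_universe = 0.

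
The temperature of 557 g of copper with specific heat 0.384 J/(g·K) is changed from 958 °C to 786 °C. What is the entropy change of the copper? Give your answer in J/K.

ΔS = -32.2 J/K

In kelvin: T₁ = 1231.15 K, T₂ = 1059.15 K. ΔS = ∫dQ_rev/T = m c ln(T₂/T₁) = 557 × 0.384 × ln(1059.15/1231.15) = -32.2 J/K.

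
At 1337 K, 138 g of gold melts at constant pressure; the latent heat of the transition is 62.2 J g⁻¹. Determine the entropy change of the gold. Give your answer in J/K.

ΔS = 6.42 J/K

Heat absorbed by the substance: Q = mL = 138 × 62.2 = 8583.6 J.
At constant T, ΔS = Q_rev/T = 8583.6 / 1337 = 6.42 J/K.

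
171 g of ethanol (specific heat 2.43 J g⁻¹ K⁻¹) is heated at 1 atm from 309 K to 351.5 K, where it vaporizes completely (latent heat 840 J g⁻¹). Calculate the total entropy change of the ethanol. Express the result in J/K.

Warming step: ΔS₁ = m c ln(T_tr/T_i) = 171 × 2.43 × ln(351.5/309) = 53.55 J/K.
Phase change: ΔS₂ = +mL/T_tr = 171 × 840 / 351.5 = 408.6 J/K.
ΔS_total = (53.55) + (408.6) = 462 J/K.

ΔS = 462 J/K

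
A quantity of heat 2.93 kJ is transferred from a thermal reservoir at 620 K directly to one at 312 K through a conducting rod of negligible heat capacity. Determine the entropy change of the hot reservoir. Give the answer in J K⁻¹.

The hot reservoir loses heat Q, so ΔS_hot = −Q/T_H = −2930/620 = -4.73 J/K.

ΔS_hot = -4.73 J/K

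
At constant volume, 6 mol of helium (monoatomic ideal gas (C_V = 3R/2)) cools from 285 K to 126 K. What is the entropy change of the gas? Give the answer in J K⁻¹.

At constant volume, ΔS = nC_V ln(T₂/T₁) with C_V = 3R/2 = 12.47 J mol⁻¹ K⁻¹.
ΔS = 6 × 12.47 × ln(126/285) = -61.1 J/K.

ΔS = -61.1 J/K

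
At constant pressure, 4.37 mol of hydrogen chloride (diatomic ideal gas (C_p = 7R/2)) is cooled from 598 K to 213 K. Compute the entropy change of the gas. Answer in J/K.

At constant pressure, ΔS = nC_p ln(T₂/T₁) with C_p = 7R/2 = 29.1 J mol⁻¹ K⁻¹.
ΔS = 4.37 × 29.1 × ln(213/598) = -131 J/K.

ΔS = -131 J/K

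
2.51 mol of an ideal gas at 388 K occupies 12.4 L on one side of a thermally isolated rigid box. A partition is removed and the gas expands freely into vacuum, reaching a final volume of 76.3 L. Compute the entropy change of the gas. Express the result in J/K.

For an ideal gas in free expansion Q = 0 and W = 0, so T is unchanged.
Entropy is a state function; using a reversible isothermal path, ΔS_gas = nR ln(V₂/V₁) = 2.51 × 8.314 × ln(76.3/12.4) = 37.9 J/K.

ΔS_gas = 37.9 J/K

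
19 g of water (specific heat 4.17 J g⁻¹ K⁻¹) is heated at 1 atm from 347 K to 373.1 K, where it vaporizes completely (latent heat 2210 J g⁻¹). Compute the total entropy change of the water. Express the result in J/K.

Warming step: ΔS₁ = m c ln(T_tr/T_i) = 19 × 4.17 × ln(373.1/347) = 5.746 J/K.
Phase change: ΔS₂ = +mL/T_tr = 19 × 2210 / 373.1 = 112.5 J/K.
ΔS_total = (5.746) + (112.5) = 118 J/K.

ΔS = 118 J/K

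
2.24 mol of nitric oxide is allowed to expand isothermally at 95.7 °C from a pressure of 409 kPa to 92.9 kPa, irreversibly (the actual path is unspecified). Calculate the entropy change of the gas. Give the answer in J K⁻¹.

ΔS_gas = 27.6 J/K

Entropy is a state function, so ΔS_gas depends only on the end states.
For an isothermal ideal gas ΔS_gas = nR ln(P₁/P₂) = 2.24 × 8.314 × ln(409/92.9) = 27.6 J/K.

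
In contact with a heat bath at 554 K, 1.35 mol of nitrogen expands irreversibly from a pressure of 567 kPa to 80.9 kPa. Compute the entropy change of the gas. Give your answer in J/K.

Entropy is a state function, so ΔS_gas depends only on the end states.
For an isothermal ideal gas ΔS_gas = nR ln(P₁/P₂) = 1.35 × 8.314 × ln(567/80.9) = 21.9 J/K.

ΔS_gas = 21.9 J/K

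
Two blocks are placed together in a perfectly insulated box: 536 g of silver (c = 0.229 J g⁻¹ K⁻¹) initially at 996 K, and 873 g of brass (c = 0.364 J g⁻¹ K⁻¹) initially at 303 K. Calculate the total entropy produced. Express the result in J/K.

Energy balance: T_f = (m₁c₁T₁ + m₂c₂T₂)/(m₁c₁ + m₂c₂) = 496.1 K.
ΔS₁ = m₁c₁ ln(T_f/T₁) = 122.744 × ln(496.1/996) = -85.55 J/K.
ΔS₂ = m₂c₂ ln(T_f/T₂) = 317.772 × ln(496.1/303) = 156.7 J/K.
ΔS_total = -85.55 + 156.7 = 71.1 J/K.

ΔS_total = 71.1 J/K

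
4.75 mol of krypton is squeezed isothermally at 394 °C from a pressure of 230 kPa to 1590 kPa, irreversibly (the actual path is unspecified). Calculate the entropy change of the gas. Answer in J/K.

Entropy is a state function, so ΔS_gas depends only on the end states.
For an isothermal ideal gas ΔS_gas = nR ln(P₁/P₂) = 4.75 × 8.314 × ln(230/1590) = -76.4 J/K.

ΔS_gas = -76.4 J/K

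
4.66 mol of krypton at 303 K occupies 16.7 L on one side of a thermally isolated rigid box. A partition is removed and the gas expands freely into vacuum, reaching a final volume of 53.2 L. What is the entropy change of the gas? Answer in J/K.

No heat is exchanged and no work is done, so the ideal-gas temperature stays constant.
Entropy is a state function; using a reversible isothermal path, ΔS_gas = nR ln(V₂/V₁) = 4.66 × 8.314 × ln(53.2/16.7) = 44.9 J/K.

ΔS_gas = 44.9 J/K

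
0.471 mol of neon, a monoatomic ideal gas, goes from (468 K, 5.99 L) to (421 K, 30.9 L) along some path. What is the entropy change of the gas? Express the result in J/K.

ΔS = 5.8 J/K

Entropy is a state function: ΔS = nC_V ln(T₂/T₁) + nR ln(V₂/V₁), with C_V = 3R/2 = 12.47 J mol⁻¹ K⁻¹ for a monoatomic ideal gas.
ΔS = 0.471 × [12.47 × ln(421/468) + 8.314 × ln(30.9/5.99)] = 5.8 J/K.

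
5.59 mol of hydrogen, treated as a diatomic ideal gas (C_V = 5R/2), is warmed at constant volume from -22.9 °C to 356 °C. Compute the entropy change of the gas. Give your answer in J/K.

ΔS = 107 J/K

In kelvin: T₁ = 250.25 K, T₂ = 629.15 K. At constant volume, ΔS = nC_V ln(T₂/T₁) with C_V = 5R/2 = 20.79 J mol⁻¹ K⁻¹.
ΔS = 5.59 × 20.79 × ln(629.15/250.25) = 107 J/K.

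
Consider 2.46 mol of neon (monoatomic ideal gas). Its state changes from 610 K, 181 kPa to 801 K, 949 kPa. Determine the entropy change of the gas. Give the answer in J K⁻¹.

ΔS = nC_p ln(T₂/T₁) − nR ln(P₂/P₁), with C_p = 5R/2 = 20.79 J mol⁻¹ K⁻¹ for a monoatomic ideal gas.
ΔS = 2.46 × [20.79 × ln(801/610) − 8.314 × ln(949/181)] = -20 J/K.

ΔS = -20 J/K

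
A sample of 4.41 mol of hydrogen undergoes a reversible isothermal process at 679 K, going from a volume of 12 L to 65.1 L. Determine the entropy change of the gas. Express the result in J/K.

For an isothermal ideal gas ΔS_gas = nR ln(V₂/V₁) = 4.41 × 8.314 × ln(65.1/12) = 62 J/K.

ΔS_gas = 62 J/K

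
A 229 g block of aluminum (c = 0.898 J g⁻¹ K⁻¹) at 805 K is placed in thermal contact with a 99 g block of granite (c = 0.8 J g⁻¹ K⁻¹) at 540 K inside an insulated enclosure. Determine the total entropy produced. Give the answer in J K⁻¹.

ΔS_total = 4.28 J/K

Energy balance: T_f = (m₁c₁T₁ + m₂c₂T₂)/(m₁c₁ + m₂c₂) = 731.32 K.
ΔS₁ = m₁c₁ ln(T_f/T₁) = 205.642 × ln(731.32/805) = -19.74 J/K.
ΔS₂ = m₂c₂ ln(T_f/T₂) = 79.2 × ln(731.32/540) = 24.02 J/K.
ΔS_total = -19.74 + 24.02 = 4.28 J/K.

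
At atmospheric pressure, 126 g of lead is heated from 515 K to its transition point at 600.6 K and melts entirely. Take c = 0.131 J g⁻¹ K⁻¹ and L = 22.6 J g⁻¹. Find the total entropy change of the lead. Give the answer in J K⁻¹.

Warming step: ΔS₁ = m c ln(T_tr/T_i) = 126 × 0.131 × ln(600.6/515) = 2.538 J/K.
Phase change: ΔS₂ = +mL/T_tr = 126 × 22.6 / 600.6 = 4.741 J/K.
ΔS_total = (2.538) + (4.741) = 7.28 J/K.

ΔS = 7.28 J/K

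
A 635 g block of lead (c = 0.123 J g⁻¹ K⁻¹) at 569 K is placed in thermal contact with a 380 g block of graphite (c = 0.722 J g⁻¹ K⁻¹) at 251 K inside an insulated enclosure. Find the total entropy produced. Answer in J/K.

ΔS_total = 23.3 J/K

Energy balance: T_f = (m₁c₁T₁ + m₂c₂T₂)/(m₁c₁ + m₂c₂) = 321.47 K.
ΔS₁ = m₁c₁ ln(T_f/T₁) = 78.105 × ln(321.47/569) = -44.6 J/K.
ΔS₂ = m₂c₂ ln(T_f/T₂) = 274.36 × ln(321.47/251) = 67.89 J/K.
ΔS_total = -44.6 + 67.89 = 23.3 J/K.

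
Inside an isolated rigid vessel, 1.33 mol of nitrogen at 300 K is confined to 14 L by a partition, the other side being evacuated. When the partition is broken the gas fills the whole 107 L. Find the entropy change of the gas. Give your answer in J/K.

ΔS_gas = 22.5 J/K

For an ideal gas in free expansion Q = 0 and W = 0, so T is unchanged.
Entropy is a state function; using a reversible isothermal path, ΔS_gas = nR ln(V₂/V₁) = 1.33 × 8.314 × ln(107/14) = 22.5 J/K.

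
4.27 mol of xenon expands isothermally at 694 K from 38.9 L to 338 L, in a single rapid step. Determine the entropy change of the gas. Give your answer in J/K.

Entropy is a state function, so ΔS_gas depends only on the end states.
For an isothermal ideal gas ΔS_gas = nR ln(V₂/V₁) = 4.27 × 8.314 × ln(338/38.9) = 76.8 J/K.

ΔS_gas = 76.8 J/K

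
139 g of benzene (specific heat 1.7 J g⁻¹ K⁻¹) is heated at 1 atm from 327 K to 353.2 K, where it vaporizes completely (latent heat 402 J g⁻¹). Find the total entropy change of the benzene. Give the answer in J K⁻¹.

Warming step: ΔS₁ = m c ln(T_tr/T_i) = 139 × 1.7 × ln(353.2/327) = 18.21 J/K.
Phase change: ΔS₂ = +mL/T_tr = 139 × 402 / 353.2 = 158.2 J/K.
ΔS_total = (18.21) + (158.2) = 176 J/K.

ΔS = 176 J/K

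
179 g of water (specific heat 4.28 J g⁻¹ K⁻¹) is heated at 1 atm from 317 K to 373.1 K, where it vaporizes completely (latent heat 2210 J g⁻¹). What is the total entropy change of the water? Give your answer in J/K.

Warming step: ΔS₁ = m c ln(T_tr/T_i) = 179 × 4.28 × ln(373.1/317) = 124.84 J/K.
Phase change: ΔS₂ = +mL/T_tr = 179 × 2210 / 373.1 = 1060.3 J/K.
ΔS_total = (124.84) + (1060.3) = 1190 J/K.

ΔS = 1190 J/K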